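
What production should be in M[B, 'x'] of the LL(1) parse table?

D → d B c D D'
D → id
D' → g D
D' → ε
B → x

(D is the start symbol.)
To find M[B, 'x'], we find productions for B where 'x' is in the predict set (PREDICT(N → α) = (FIRST(α) \ {ε}) ∪ (FOLLOW(N) if α ⇒* ε)).

B → x: PREDICT = { 'x' }
  'x' is in predict set, so this production goes in M[B, 'x']

M[B, 'x'] = B → x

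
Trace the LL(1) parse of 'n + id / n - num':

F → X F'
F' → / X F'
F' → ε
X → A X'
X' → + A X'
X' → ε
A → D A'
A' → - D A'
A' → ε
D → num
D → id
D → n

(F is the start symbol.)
Stack is shown with the top on the left.

Stack           Input               Action
------------------------------------------
F $             n + id / n - num $  output F → X F'
X F' $          n + id / n - num $  output X → A X'
A X' F' $       n + id / n - num $  output A → D A'
D A' X' F' $    n + id / n - num $  output D → n
n A' X' F' $    n + id / n - num $  match 'n'
A' X' F' $      + id / n - num $    output A' → ε
X' F' $         + id / n - num $    output X' → + A X'
+ A X' F' $     + id / n - num $    match '+'
A X' F' $       id / n - num $      output A → D A'
D A' X' F' $    id / n - num $      output D → id
id A' X' F' $   id / n - num $      match 'id'
A' X' F' $      / n - num $         output A' → ε
X' F' $         / n - num $         output X' → ε
F' $            / n - num $         output F' → / X F'
/ X F' $        / n - num $         match '/'
X F' $          n - num $           output X → A X'
A X' F' $       n - num $           output A → D A'
D A' X' F' $    n - num $           output D → n
n A' X' F' $    n - num $           match 'n'
A' X' F' $      - num $             output A' → - D A'
- D A' X' F' $  - num $             match '-'
D A' X' F' $    num $               output D → num
num A' X' F' $  num $               match 'num'
A' X' F' $      $                   output A' → ε
X' F' $         $                   output X' → ε
F' $            $                   output F' → ε
$               $                   accept

The string is accepted.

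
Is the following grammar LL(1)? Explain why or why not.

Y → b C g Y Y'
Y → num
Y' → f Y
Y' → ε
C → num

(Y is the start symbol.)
Relevant sets:
  FOLLOW(Y') = { $, 'f' }

For Y:
  PREDICT(Y → b C g Y Y') = { 'b' }
  PREDICT(Y → num) = { 'num' }
For Y':
  PREDICT(Y' → f Y) = { 'f' }
  PREDICT(Y' → ε) = { $, 'f' }
C has a single production, so nothing to check there.

Conflict found: Predict set conflict for Y': { 'f' }
The grammar is NOT LL(1).

Answer: No. Predict set conflict for Y': { 'f' }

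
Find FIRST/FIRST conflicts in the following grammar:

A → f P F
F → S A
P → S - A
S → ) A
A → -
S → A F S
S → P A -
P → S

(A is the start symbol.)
Yes. P → S '-' A / P → S on { ')', '-', 'f' }; S → ')' A / S → P A '-' on { ')' }; S → A F S / S → P A '-' on { '-', 'f' }

A FIRST/FIRST conflict occurs when two productions N → α and N → β for the same non-terminal have FIRST(α) ∩ FIRST(β) ≠ ∅ (with ε ∈ FIRST of a nullable right-hand side, so two nullable alternatives also conflict).

FIRST sets of the non-terminals at (or reachable through a nullable prefix from) the front of some alternative:
  FIRST(S) = { ')', '-', 'f' }
  FIRST(A) = { '-', 'f' }
  FIRST(P) = { ')', '-', 'f' }

Productions for A:
  A → f P F: FIRST = { 'f' }
  A → -: FIRST = { '-' }
Productions for P:
  P → S - A: FIRST = { ')', '-', 'f' }
  P → S: FIRST = { ')', '-', 'f' }
Productions for S:
  S → ) A: FIRST = { ')' }
  S → A F S: FIRST = { '-', 'f' }
  S → P A -: FIRST = { ')', '-', 'f' }
F has only one production, so no FIRST/FIRST conflict is possible there.

Conflict for P: P → S - A and P → S
  Overlap: { ')', '-', 'f' }
Conflict for S: S → ) A and S → P A -
  Overlap: { ')' }
Conflict for S: S → A F S and S → P A -
  Overlap: { '-', 'f' }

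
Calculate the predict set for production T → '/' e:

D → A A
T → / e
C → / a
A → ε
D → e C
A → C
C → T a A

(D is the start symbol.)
{ '/' }

PREDICT(T → '/' e) = (FIRST(RHS) \ {ε}) ∪ (FOLLOW(T) if ε ∈ FIRST(RHS), i.e. RHS ⇒* ε)
FIRST('/' e) = { '/' }
ε ∉ FIRST('/' e), so FOLLOW(T) is not added.
PREDICT(T → '/' e) = { '/' }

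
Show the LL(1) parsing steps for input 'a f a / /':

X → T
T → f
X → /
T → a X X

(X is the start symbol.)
Stack is shown with the top on the left.

Stack    Input        Action
----------------------------
X $      a f a / / $  output X → T
T $      a f a / / $  output T → a X X
a X X $  a f a / / $  match 'a'
X X $    f a / / $    output X → T
T X $    f a / / $    output T → f
f X $    f a / / $    match 'f'
X $      a / / $      output X → T
T $      a / / $      output T → a X X
a X X $  a / / $      match 'a'
X X $    / / $        output X → /
/ X $    / / $        match '/'
X $      / $          output X → /
/ $      / $          match '/'
$        $            accept

The string is accepted.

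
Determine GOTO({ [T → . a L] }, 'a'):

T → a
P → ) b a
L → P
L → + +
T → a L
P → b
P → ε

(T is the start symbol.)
GOTO(I, 'a') = CLOSURE({ [A → αX.β] : [A → α.Xβ] ∈ I, X = 'a' })

Items with dot before 'a', with the dot advanced:
  [T → . a L] → [T → a . L]
Closure of the advanced items:
  [T → a . L] has the dot before L: add [L → . P], [L → . + +]
  [L → . P] has the dot before P: add [P → . ) b a], [P → . b], [P → .]

GOTO = { [L → . + +], [L → . P], [P → . ) b a], [P → . b], [P → .], [T → a . L] }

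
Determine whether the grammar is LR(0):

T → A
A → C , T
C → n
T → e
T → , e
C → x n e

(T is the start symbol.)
Augment with T' → T and build the canonical LR(0) collection (I0 = CLOSURE({[T' → . T]}), then GOTO on every symbol after a dot until no new states appear). It has 13 states:
  I0: { [A → . C , T], [C → . n], [C → . x n e], [T → . , e], [T → . A], [T → . e], [T' → . T] }  — shift
  I1: { [T → , . e] }  — shift
  I2: { [T → A .] }  — reduce
  I3: { [A → C . , T] }  — shift
  I4: { [T' → T .] }  — accept
  I5: { [T → e .] }  — reduce
  I6: { [C → n .] }  — reduce
  I7: { [C → x . n e] }  — shift
  I8: { [C → x n . e] }  — shift
  I9: { [C → x n e .] }  — reduce
  I10: { [A → . C , T], [A → C , . T], [C → . n], [C → . x n e], [T → . , e], [T → . A], [T → . e] }  — shift
  I11: { [A → C , T .] }  — reduce
  I12: { [T → , e .] }  — reduce

Every state is either a pure shift/goto state or contains exactly one complete item and nothing to shift — no conflicts. The grammar is LR(0).

Answer: Yes, the grammar is LR(0)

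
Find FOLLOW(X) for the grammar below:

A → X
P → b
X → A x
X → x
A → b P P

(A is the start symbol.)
{ $, 'x' }

In A → X: X is at the end, add FOLLOW(A)

The FOLLOW sets referred to above (computed the same way, to a fixed point):
  FOLLOW(A) = { $, 'x' }

Taking the union: FOLLOW(X) = { $, 'x' }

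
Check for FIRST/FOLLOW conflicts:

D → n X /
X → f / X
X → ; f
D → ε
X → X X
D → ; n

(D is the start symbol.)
No FIRST/FOLLOW conflicts.

A FIRST/FOLLOW conflict occurs when a non-terminal N has a nullable alternative N → β (β ⇒* ε) and another alternative N → α with FIRST(α) ∩ FOLLOW(N) ≠ ∅: on such a lookahead the parser cannot decide between expanding α and letting N vanish via β.

Nullable non-terminals: D.

D: nullable alternative(s) D → ε; FOLLOW(D) = { $ }
  D → n X /: FIRST \ {ε} = { 'n' } — disjoint from FOLLOW(D)
  D → ε: FIRST \ {ε} = { } — this is the only nullable alternative, skip
  D → ; n: FIRST \ {ε} = { ';' } — disjoint from FOLLOW(D)

X has no nullable alternative, so no FIRST/FOLLOW check is needed there.

No FIRST/FOLLOW conflicts found.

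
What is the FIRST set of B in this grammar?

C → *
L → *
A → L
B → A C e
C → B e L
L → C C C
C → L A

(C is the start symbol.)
{ '*' }

To compute FIRST(B), examine every production with B on the left-hand side, reading each right-hand side left to right until a non-nullable symbol is reached.

FIRST sets of the other non-terminals involved (by the same procedure, iterated to a fixed point):
  FIRST(A) = { '*' }

From B → A C e:
  - A is a non-terminal: add FIRST(A) \ {ε} = { '*' }
    A is not nullable, so stop

Collecting: FIRST(B) = { '*' }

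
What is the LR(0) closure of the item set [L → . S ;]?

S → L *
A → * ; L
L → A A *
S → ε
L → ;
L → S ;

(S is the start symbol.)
{ [A → . * ; L], [L → . ;], [L → . A A *], [L → . S ;], [S → . L *], [S → .] }

Start with: [L → . S ;]
  [L → . S ;] has the dot before S: add [S → . L *], [S → .]
  [S → . L *] has the dot before L: add [L → . A A *], [L → . ;]
  [L → . A A *] has the dot before A: add [A → . * ; L]
No further items can be added.

CLOSURE = { [A → . * ; L], [L → . ;], [L → . A A *], [L → . S ;], [S → . L *], [S → .] }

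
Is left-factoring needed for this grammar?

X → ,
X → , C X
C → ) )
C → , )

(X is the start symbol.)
Left-factoring is needed when two productions for the same non-terminal
share a common prefix on the right-hand side.

Productions for X:
  X → ,
  X → , C X
Productions for C:
  C → ) )
  C → , )

Found common prefix ',' in productions for X

Answer: Yes, X has productions with common prefix ','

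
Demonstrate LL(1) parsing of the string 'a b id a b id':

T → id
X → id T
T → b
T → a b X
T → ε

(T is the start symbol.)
Stack is shown with the top on the left.

Stack    Input            Action
--------------------------------
T $      a b id a b id $  output T → a b X
a b X $  a b id a b id $  match 'a'
b X $    b id a b id $    match 'b'
X $      id a b id $      output X → id T
id T $   id a b id $      match 'id'
T $      a b id $         output T → a b X
a b X $  a b id $         match 'a'
b X $    b id $           match 'b'
X $      id $             output X → id T
id T $   id $             match 'id'
T $      $                output T → ε
$        $                accept

The string is accepted.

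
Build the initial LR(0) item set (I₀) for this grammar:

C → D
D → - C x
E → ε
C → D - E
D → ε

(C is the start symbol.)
{ [C → . D - E], [C → . D], [C' → . C], [D → . - C x], [D → .] }

First, augment the grammar with C' → C
I₀ = CLOSURE({ [C' → . C] }):
  [C' → . C] has the dot before C: add [C → . D], [C → . D - E]
  [C → . D] has the dot before D: add [D → . - C x], [D → .]
No further items can be added.

I₀ = { [C → . D - E], [C → . D], [C' → . C], [D → . - C x], [D → .] }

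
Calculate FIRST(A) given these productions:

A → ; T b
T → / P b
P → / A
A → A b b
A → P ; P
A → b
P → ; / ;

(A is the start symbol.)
To compute FIRST(A), examine every production with A on the left-hand side, reading each right-hand side left to right until a non-nullable symbol is reached.

FIRST sets of the other non-terminals involved (by the same procedure, iterated to a fixed point):
  FIRST(P) = { '/', ';' }

From A → ; T b:
  - ';' is a terminal: add ';' and stop
From A → A b b:
  - A is the symbol being defined: contributes nothing new
    A is not nullable, so stop
From A → P ; P:
  - P is a non-terminal: add FIRST(P) \ {ε} = { '/', ';' }
    P is not nullable, so stop
From A → b:
  - b is a terminal: add 'b' and stop

Collecting: FIRST(A) = { '/', ';', 'b' }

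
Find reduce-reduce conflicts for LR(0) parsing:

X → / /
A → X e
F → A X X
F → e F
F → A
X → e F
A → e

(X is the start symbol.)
Augment with X' → X and build the canonical LR(0) collection (I0 = CLOSURE({[X' → . X]}), then GOTO on every symbol after a dot until no new states appear). It has 13 states:
  I0: { [X → . / /], [X → . e F], [X' → . X] }  — shift
  I1: { [X → / . /] }  — shift
  I2: { [X' → X .] }  — accept
  I3: { [A → . X e], [A → . e], [F → . A X X], [F → . A], [F → . e F], [X → . / /], [X → . e F], [X → e . F] }  — shift
  I4: { [F → A . X X], [F → A .], [X → . / /], [X → . e F] }  — shift, reduce
  I5: { [X → e F .] }  — reduce
  I6: { [A → X . e] }  — shift
  I7: { [A → . X e], [A → . e], [A → e .], [F → . A X X], [F → . A], [F → . e F], [F → e . F], [X → . / /], [X → . e F], [X → e . F] }  — shift, reduce
  I8: { [F → e F .], [X → e F .] }  — 2 reduces
  I9: { [A → X e .] }  — reduce
  I10: { [F → A X . X], [X → . / /], [X → . e F] }  — shift
  I11: { [F → A X X .] }  — reduce
  I12: { [X → / / .] }  — reduce

I8 contains complete items [F → e F .], [X → e F .] — reduce-reduce conflict.

Answer: Yes — I8: [F → e F .] vs [X → e F .]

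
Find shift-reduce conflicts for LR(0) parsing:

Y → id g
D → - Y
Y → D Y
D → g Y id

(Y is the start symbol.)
A shift-reduce conflict occurs when an LR(0) state has both:
  - a complete (reduce) item [A → α .] (dot at the end), and
  - a shift item [B → β . c γ] (dot before a terminal).

Augment with Y' → Y and build the canonical LR(0) collection (I0 = CLOSURE({[Y' → . Y]}), then GOTO on every symbol after a dot until no new states appear). It has 11 states:
  I0: { [D → . - Y], [D → . g Y id], [Y → . D Y], [Y → . id g], [Y' → . Y] }  — shift
  I1: { [D → - . Y], [D → . - Y], [D → . g Y id], [Y → . D Y], [Y → . id g] }  — shift
  I2: { [D → . - Y], [D → . g Y id], [Y → . D Y], [Y → . id g], [Y → D . Y] }  — shift
  I3: { [Y' → Y .] }  — accept
  I4: { [D → . - Y], [D → . g Y id], [D → g . Y id], [Y → . D Y], [Y → . id g] }  — shift
  I5: { [Y → id . g] }  — shift
  I6: { [Y → id g .] }  — reduce
  I7: { [D → g Y . id] }  — shift
  I8: { [D → g Y id .] }  — reduce
  I9: { [Y → D Y .] }  — reduce
  I10: { [D → - Y .] }  — reduce

No state contains both a complete item and a shift item.

Answer: No shift-reduce conflicts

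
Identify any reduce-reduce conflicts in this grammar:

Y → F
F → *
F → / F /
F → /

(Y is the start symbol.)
Augment with Y' → Y and build the canonical LR(0) collection (I0 = CLOSURE({[Y' → . Y]}), then GOTO on every symbol after a dot until no new states appear). It has 7 states:
  I0: { [F → . *], [F → . / F /], [F → . /], [Y → . F], [Y' → . Y] }  — shift
  I1: { [F → * .] }  — reduce
  I2: { [F → . *], [F → . / F /], [F → . /], [F → / . F /], [F → / .] }  — shift, reduce
  I3: { [Y → F .] }  — reduce
  I4: { [Y' → Y .] }  — accept
  I5: { [F → / F . /] }  — shift
  I6: { [F → / F / .] }  — reduce

No state contains more than one complete item.

Answer: No reduce-reduce conflicts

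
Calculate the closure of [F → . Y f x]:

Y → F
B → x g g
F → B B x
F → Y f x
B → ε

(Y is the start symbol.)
To compute CLOSURE, for each item [A → α.Bβ] where B is a non-terminal, add [B → .γ] for all productions B → γ; repeat for the newly added items until nothing changes.

Start with: [F → . Y f x]
  [F → . Y f x] has the dot before Y: add [Y → . F]
  [Y → . F] has the dot before F: add [F → . B B x]
  [F → . B B x] has the dot before B: add [B → . x g g], [B → .]
No further items can be added.

CLOSURE = { [B → . x g g], [B → .], [F → . B B x], [F → . Y f x], [Y → . F] }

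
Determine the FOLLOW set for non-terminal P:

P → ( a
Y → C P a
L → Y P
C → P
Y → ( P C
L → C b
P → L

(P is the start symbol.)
P is the start symbol, so $ ∈ FOLLOW(P).
In Y → C P a: P is followed by a, add FIRST(a) \ {ε} = { 'a' }
In L → Y P: P is at the end, add FOLLOW(L)
In C → P: P is at the end, add FOLLOW(C)
In Y → ( P C: P is followed by C, add FIRST(C) \ {ε} = { '(' }

The FOLLOW sets referred to above (computed the same way, to a fixed point):
  FOLLOW(L) = { $, '(', 'a', 'b' }
  FOLLOW(C) = { '(', 'b' }

Taking the union: FOLLOW(P) = { $, '(', 'a', 'b' }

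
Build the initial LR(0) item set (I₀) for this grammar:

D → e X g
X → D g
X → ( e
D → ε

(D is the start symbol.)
First, augment the grammar with D' → D
I₀ = CLOSURE({ [D' → . D] }):
  [D' → . D] has the dot before D: add [D → . e X g], [D → .]
No further items can be added.

I₀ = { [D → . e X g], [D → .], [D' → . D] }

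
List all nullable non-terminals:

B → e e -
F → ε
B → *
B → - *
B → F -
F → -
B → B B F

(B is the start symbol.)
A non-terminal is nullable if it can derive ε (the empty string): either it has an ε-production, or it has a production whose right-hand side consists entirely of nullable non-terminals.

ε-productions: F → ε
So F is immediately nullable.
No further non-terminal can be added: every production for the remaining non-terminals contains a terminal or a non-nullable non-terminal.
Nullable = { 'F' }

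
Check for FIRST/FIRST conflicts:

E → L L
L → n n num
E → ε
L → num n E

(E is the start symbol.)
No FIRST/FIRST conflicts.

A FIRST/FIRST conflict occurs when two productions N → α and N → β for the same non-terminal have FIRST(α) ∩ FIRST(β) ≠ ∅ (with ε ∈ FIRST of a nullable right-hand side, so two nullable alternatives also conflict).

FIRST sets of the non-terminals at (or reachable through a nullable prefix from) the front of some alternative:
  FIRST(L) = { 'n', 'num' }

Productions for E:
  E → L L: FIRST = { 'n', 'num' }
  E → ε: FIRST = { ε }
Productions for L:
  L → n n num: FIRST = { 'n' }
  L → num n E: FIRST = { 'num' }

All alternatives of each non-terminal have pairwise disjoint FIRST sets.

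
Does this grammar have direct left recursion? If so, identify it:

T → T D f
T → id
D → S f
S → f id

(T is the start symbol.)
Direct left recursion occurs when N → N α for some non-terminal N (the right-hand side begins with the left-hand side itself).

T → T D f: LEFT RECURSIVE (starts with T)
T → id: starts with id
D → S f: starts with S
S → f id: starts with f

The grammar has direct left recursion on: T.

Answer: Yes, T is left-recursive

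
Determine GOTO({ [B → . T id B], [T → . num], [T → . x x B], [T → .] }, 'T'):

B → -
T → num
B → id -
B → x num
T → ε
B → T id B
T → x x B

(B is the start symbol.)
GOTO(I, 'T') = CLOSURE({ [A → αX.β] : [A → α.Xβ] ∈ I, X = 'T' })

Items with dot before 'T', with the dot advanced:
  [B → . T id B] → [B → T . id B]
Closure adds nothing (no advanced item has the dot before a non-terminal).

GOTO = { [B → T . id B] }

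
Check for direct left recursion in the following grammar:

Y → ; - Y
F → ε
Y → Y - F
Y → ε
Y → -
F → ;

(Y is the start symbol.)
Y → ; - Y: starts with ';'
F → ε: starts with ε
Y → Y - F: LEFT RECURSIVE (starts with Y)
Y → ε: starts with ε
Y → -: starts with '-'
F → ;: starts with ';'

The grammar has direct left recursion on: Y.

Answer: Yes, Y is left-recursive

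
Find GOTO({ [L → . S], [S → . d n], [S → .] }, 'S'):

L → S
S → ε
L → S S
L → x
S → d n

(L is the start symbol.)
GOTO(I, 'S') = CLOSURE({ [A → αX.β] : [A → α.Xβ] ∈ I, X = 'S' })

Items with dot before 'S', with the dot advanced:
  [L → . S] → [L → S .]
Closure adds nothing (no advanced item has the dot before a non-terminal).

GOTO = { [L → S .] }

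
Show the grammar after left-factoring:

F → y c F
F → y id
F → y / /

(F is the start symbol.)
Left-factoring transforms A → αβ₁ | αβ₂ into A → αA' and A' → β₁ | β₂
(α is the longest common prefix among the alternatives). Repeat until
no nonterminal has two alternatives with a common prefix.

Round 1: F has alternatives sharing prefix 'y'. Introduce F': F → y F'
  Add: F' → c F
  Add: F' → id
  Add: F' → / /

No remaining common prefixes — done.

Resulting grammar:
F → y F'
F' → c F
F' → id
F' → / /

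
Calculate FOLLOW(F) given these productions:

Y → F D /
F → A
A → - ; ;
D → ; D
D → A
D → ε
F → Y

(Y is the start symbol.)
{ '-', '/', ';' }

To compute FOLLOW(F), find every occurrence of F on a right-hand side N → α F β: add FIRST(β) \ {ε}, and if β is empty or nullable also add FOLLOW(N). Iterate to a fixed point.

In Y → F D /: F is followed by D '/', add FIRST(D '/') \ {ε} = { '-', '/', ';' }

Taking the union: FOLLOW(F) = { '-', '/', ';' }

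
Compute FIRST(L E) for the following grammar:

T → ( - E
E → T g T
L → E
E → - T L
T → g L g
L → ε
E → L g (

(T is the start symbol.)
{ '(', '-', 'g' }

FIRST sets of the non-terminals involved (from the grammar, by fixed-point iteration):
  FIRST(L) = { '(', '-', 'g', ε }
  FIRST(E) = { '(', '-', 'g' }

To compute FIRST(L E), process the symbols left to right:
Symbol L is a non-terminal. Add FIRST(L) \ {ε} = { '(', '-', 'g' }
L is nullable (ε ∈ FIRST(L)), continue to the next symbol.
Symbol E is a non-terminal. Add FIRST(E) \ {ε} = { '(', '-', 'g' }
E is not nullable (ε ∉ FIRST(E)), so stop here.
FIRST(L E) = { '(', '-', 'g' }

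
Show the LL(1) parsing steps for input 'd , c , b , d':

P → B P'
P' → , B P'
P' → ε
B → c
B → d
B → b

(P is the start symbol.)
LL(1) parsing maintains a stack (initially the start symbol over $) and the input. At each step: if the stack top is a terminal, match it against the current input token; if it is a non-terminal N, replace it with the RHS of M[N, lookahead] (the unique production whose predict set contains the lookahead).

Stack is shown with the top on the left.

Stack     Input            Action
---------------------------------
P $       d , c , b , d $  output P → B P'
B P' $    d , c , b , d $  output B → d
d P' $    d , c , b , d $  match 'd'
P' $      , c , b , d $    output P' → , B P'
, B P' $  , c , b , d $    match ','
B P' $    c , b , d $      output B → c
c P' $    c , b , d $      match 'c'
P' $      , b , d $        output P' → , B P'
, B P' $  , b , d $        match ','
B P' $    b , d $          output B → b
b P' $    b , d $          match 'b'
P' $      , d $            output P' → , B P'
, B P' $  , d $            match ','
B P' $    d $              output B → d
d P' $    d $              match 'd'
P' $      $                output P' → ε
$         $                accept

The string is accepted.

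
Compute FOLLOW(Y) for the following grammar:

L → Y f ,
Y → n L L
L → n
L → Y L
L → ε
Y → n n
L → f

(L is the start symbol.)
{ $, 'f', 'n' }

To compute FOLLOW(Y), find every occurrence of Y on a right-hand side N → α Y β: add FIRST(β) \ {ε}, and if β is empty or nullable also add FOLLOW(N). Iterate to a fixed point.

In L → Y f ,: Y is followed by f ',', add FIRST(f ',') \ {ε} = { 'f' }
In L → Y L: Y is followed by L, add FIRST(L) \ {ε} = { 'f', 'n' }
  L is nullable, so also add FOLLOW(L)

The FOLLOW sets referred to above (computed the same way, to a fixed point):
  FOLLOW(L) = { $, 'f', 'n' }

Taking the union: FOLLOW(Y) = { $, 'f', 'n' }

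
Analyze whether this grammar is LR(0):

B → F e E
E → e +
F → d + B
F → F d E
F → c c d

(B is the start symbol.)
Augment with B' → B and build the canonical LR(0) collection (I0 = CLOSURE({[B' → . B]}), then GOTO on every symbol after a dot until no new states appear). It has 15 states:
  I0: { [B → . F e E], [B' → . B], [F → . F d E], [F → . c c d], [F → . d + B] }  — shift
  I1: { [B' → B .] }  — accept
  I2: { [B → F . e E], [F → F . d E] }  — shift
  I3: { [F → c . c d] }  — shift
  I4: { [F → d . + B] }  — shift
  I5: { [B → . F e E], [F → . F d E], [F → . c c d], [F → . d + B], [F → d + . B] }  — shift
  I6: { [F → d + B .] }  — reduce
  I7: { [F → c c . d] }  — shift
  I8: { [F → c c d .] }  — reduce
  I9: { [E → . e +], [F → F d . E] }  — shift
  I10: { [B → F e . E], [E → . e +] }  — shift
  I11: { [B → F e E .] }  — reduce
  I12: { [E → e . +] }  — shift
  I13: { [E → e + .] }  — reduce
  I14: { [F → F d E .] }  — reduce

Every state is either a pure shift/goto state or contains exactly one complete item and nothing to shift — no conflicts. The grammar is LR(0).

Answer: Yes, the grammar is LR(0)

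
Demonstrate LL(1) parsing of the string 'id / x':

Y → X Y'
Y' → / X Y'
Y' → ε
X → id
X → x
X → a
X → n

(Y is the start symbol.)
LL(1) parsing maintains a stack (initially the start symbol over $) and the input. At each step: if the stack top is a terminal, match it against the current input token; if it is a non-terminal N, replace it with the RHS of M[N, lookahead] (the unique production whose predict set contains the lookahead).

Stack is shown with the top on the left.

Stack     Input     Action
--------------------------
Y $       id / x $  output Y → X Y'
X Y' $    id / x $  output X → id
id Y' $   id / x $  match 'id'
Y' $      / x $     output Y' → / X Y'
/ X Y' $  / x $     match '/'
X Y' $    x $       output X → x
x Y' $    x $       match 'x'
Y' $      $         output Y' → ε
$         $         accept

The string is accepted.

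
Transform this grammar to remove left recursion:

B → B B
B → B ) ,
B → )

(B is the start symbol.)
B → ) B'
B' → B B'
B' → ) , B'
B' → ε

B is directly left-recursive. The standard transformation for
  A → A α₁ | ... | A α_m | β₁ | ... | β_n
is
  A  → β₁ A' | ... | β_n A'
  A' → α₁ A' | ... | α_m A' | ε

B → ) becomes B → ) B'
B → B B becomes B' → B B'
B → B ) , becomes B' → ) , B'
Add B' → ε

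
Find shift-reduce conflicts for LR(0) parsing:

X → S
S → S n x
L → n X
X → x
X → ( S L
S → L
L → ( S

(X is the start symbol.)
A shift-reduce conflict occurs when an LR(0) state has both:
  - a complete (reduce) item [A → α .] (dot at the end), and
  - a shift item [B → β . c γ] (dot before a terminal).

Augment with X' → X and build the canonical LR(0) collection (I0 = CLOSURE({[X' → . X]}), then GOTO on every symbol after a dot until no new states appear). It has 16 states:
  I0: { [L → . ( S], [L → . n X], [S → . L], [S → . S n x], [X → . ( S L], [X → . S], [X → . x], [X' → . X] }  — shift
  I1: { [L → ( . S], [L → . ( S], [L → . n X], [S → . L], [S → . S n x], [X → ( . S L] }  — shift
  I2: { [S → L .] }  — reduce
  I3: { [S → S . n x], [X → S .] }  — shift, reduce
  I4: { [X' → X .] }  — accept
  I5: { [L → . ( S], [L → . n X], [L → n . X], [S → . L], [S → . S n x], [X → . ( S L], [X → . S], [X → . x] }  — shift
  I6: { [X → x .] }  — reduce
  I7: { [L → n X .] }  — reduce
  I8: { [S → S n . x] }  — shift
  I9: { [S → S n x .] }  — reduce
  I10: { [L → ( . S], [L → . ( S], [L → . n X], [S → . L], [S → . S n x] }  — shift
  I11: { [L → ( S .], [L → . ( S], [L → . n X], [S → S . n x], [X → ( S . L] }  — shift, reduce
  I12: { [X → ( S L .] }  — reduce
  I13: { [L → . ( S], [L → . n X], [L → n . X], [S → . L], [S → . S n x], [S → S n . x], [X → . ( S L], [X → . S], [X → . x] }  — shift
  I14: { [S → S n x .], [X → x .] }  — 2 reduces
  I15: { [L → ( S .], [S → S . n x] }  — shift, reduce

I3 contains reduce item [X → S .] and shift item [S → S . n x] — shift-reduce conflict.
I11 contains reduce item [L → ( S .] and shift items [L → . ( S], [L → . n X], [S → S . n x] — shift-reduce conflict.
I15 contains reduce item [L → ( S .] and shift item [S → S . n x] — shift-reduce conflict.

Answer: Yes — I3: [X → S .] vs [S → S . n x]; I11: [L → ( S .] vs [L → . ( S]; I15: [L → ( S .] vs [S → S . n x]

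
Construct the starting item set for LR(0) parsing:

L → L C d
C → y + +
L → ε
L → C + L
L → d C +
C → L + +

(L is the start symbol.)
{ [C → . L + +], [C → . y + +], [L → . C + L], [L → . L C d], [L → . d C +], [L → .], [L' → . L] }

First, augment the grammar with L' → L
I₀ = CLOSURE({ [L' → . L] }):
  [L' → . L] has the dot before L: add [L → . L C d], [L → .], [L → . C + L], [L → . d C +]
  [L → . C + L] has the dot before C: add [C → . y + +], [C → . L + +]
No further items can be added.

I₀ = { [C → . L + +], [C → . y + +], [L → . C + L], [L → . L C d], [L → . d C +], [L → .], [L' → . L] }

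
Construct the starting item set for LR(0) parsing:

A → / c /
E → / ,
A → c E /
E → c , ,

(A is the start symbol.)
First, augment the grammar with A' → A
I₀ = CLOSURE({ [A' → . A] }):
  [A' → . A] has the dot before A: add [A → . / c /], [A → . c E /]
No further items can be added.

I₀ = { [A → . / c /], [A → . c E /], [A' → . A] }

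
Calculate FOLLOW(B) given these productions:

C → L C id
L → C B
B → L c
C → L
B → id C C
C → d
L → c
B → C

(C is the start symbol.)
{ $, 'c', 'd', 'id' }

In L → C B: B is at the end, add FOLLOW(L)

The FOLLOW sets referred to above (computed the same way, to a fixed point):
  FOLLOW(L) = { $, 'c', 'd', 'id' }

Taking the union: FOLLOW(B) = { $, 'c', 'd', 'id' }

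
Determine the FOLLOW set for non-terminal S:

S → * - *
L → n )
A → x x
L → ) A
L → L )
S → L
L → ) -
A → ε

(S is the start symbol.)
{ $ }

To compute FOLLOW(S), find every occurrence of S on a right-hand side N → α S β: add FIRST(β) \ {ε}, and if β is empty or nullable also add FOLLOW(N). Iterate to a fixed point.

S is the start symbol, so $ ∈ FOLLOW(S).
S does not occur on any right-hand side.

Taking the union: FOLLOW(S) = { $ }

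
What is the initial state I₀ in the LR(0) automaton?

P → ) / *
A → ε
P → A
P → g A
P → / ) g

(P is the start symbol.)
{ [A → .], [P → . ) / *], [P → . / ) g], [P → . A], [P → . g A], [P' → . P] }

First, augment the grammar with P' → P
I₀ = CLOSURE({ [P' → . P] }):
  [P' → . P] has the dot before P: add [P → . ) / *], [P → . A], [P → . g A], [P → . / ) g]
  [P → . A] has the dot before A: add [A → .]
No further items can be added.

I₀ = { [A → .], [P → . ) / *], [P → . / ) g], [P → . A], [P → . g A], [P' → . P] }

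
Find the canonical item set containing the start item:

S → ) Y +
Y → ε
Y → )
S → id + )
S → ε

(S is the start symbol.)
First, augment the grammar with S' → S
I₀ = CLOSURE({ [S' → . S] }):
  [S' → . S] has the dot before S: add [S → . ) Y +], [S → . id + )], [S → .]
No further items can be added.

I₀ = { [S → . ) Y +], [S → . id + )], [S → .], [S' → . S] }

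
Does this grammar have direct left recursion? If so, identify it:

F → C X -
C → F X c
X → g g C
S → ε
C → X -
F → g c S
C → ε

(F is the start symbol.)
No direct left recursion

Direct left recursion occurs when N → N α for some non-terminal N (the right-hand side begins with the left-hand side itself).

F → C X -: starts with C
C → F X c: starts with F
X → g g C: starts with g
S → ε: starts with ε
C → X -: starts with X
F → g c S: starts with g
C → ε: starts with ε

No direct left recursion found.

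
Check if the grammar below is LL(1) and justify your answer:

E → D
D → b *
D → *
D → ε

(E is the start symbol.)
A grammar is LL(1) if for each non-terminal N with multiple productions, the predict sets of those productions are pairwise disjoint, where PREDICT(N → α) = (FIRST(α) \ {ε}) ∪ (FOLLOW(N) if α ⇒* ε).

Relevant sets:
  FOLLOW(D) = { $ }

For D:
  PREDICT(D → b '*') = { 'b' }
  PREDICT(D → '*') = { '*' }
  PREDICT(D → ε) = { $ }
E has a single production, so nothing to check there.

All predict sets are disjoint. The grammar IS LL(1).

Answer: Yes, the grammar is LL(1).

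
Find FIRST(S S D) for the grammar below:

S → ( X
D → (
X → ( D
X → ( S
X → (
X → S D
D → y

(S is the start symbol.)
FIRST sets of the non-terminals involved (from the grammar, by fixed-point iteration):
  FIRST(S) = { '(' }

To compute FIRST(S S D), process the symbols left to right:
Symbol S is a non-terminal. Add FIRST(S) \ {ε} = { '(' }
S is not nullable (ε ∉ FIRST(S)), so stop here.
FIRST(S S D) = { '(' }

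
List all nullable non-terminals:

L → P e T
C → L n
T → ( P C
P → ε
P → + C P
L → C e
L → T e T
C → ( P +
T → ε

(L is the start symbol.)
{ 'P', 'T' }

A non-terminal is nullable if it can derive ε (the empty string): either it has an ε-production, or it has a production whose right-hand side consists entirely of nullable non-terminals.

ε-productions: P → ε, T → ε
So P, T are immediately nullable.
No further non-terminal can be added: every production for the remaining non-terminals contains a terminal or a non-nullable non-terminal.
Nullable = { 'P', 'T' }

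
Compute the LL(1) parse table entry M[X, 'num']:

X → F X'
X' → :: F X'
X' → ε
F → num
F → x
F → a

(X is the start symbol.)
To find M[X, 'num'], we find productions for X where 'num' is in the predict set (PREDICT(N → α) = (FIRST(α) \ {ε}) ∪ (FOLLOW(N) if α ⇒* ε)).

Relevant sets:
  FIRST(F) = { 'a', 'num', 'x' }

X → F X': PREDICT = { 'a', 'num', 'x' }
  'num' is in predict set, so this production goes in M[X, 'num']

M[X, 'num'] = X → F X'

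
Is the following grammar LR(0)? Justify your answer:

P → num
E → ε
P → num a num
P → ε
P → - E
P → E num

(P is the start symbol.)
No. Shift-reduce conflict between [E → .] and [P → . - E]

A grammar is LR(0) if no state in the canonical LR(0) collection has:
  - both a shift item (dot before a terminal) and a complete item (shift-reduce conflict), or
  - two or more complete items (reduce-reduce conflict; the accept item [P' → P .] counts as a complete item here).

Augment with P' → P and build the canonical LR(0) collection (I0 = CLOSURE({[P' → . P]}), then GOTO on every symbol after a dot until no new states appear). It has 9 states:
  I0: { [E → .], [P → . - E], [P → . E num], [P → . num a num], [P → . num], [P → .], [P' → . P] }  — shift, 2 reduces
  I1: { [E → .], [P → - . E] }  — reduce
  I2: { [P → E . num] }  — shift
  I3: { [P' → P .] }  — accept
  I4: { [P → num . a num], [P → num .] }  — shift, reduce
  I5: { [P → num a . num] }  — shift
  I6: { [P → num a num .] }  — reduce
  I7: { [P → E num .] }  — reduce
  I8: { [P → - E .] }  — reduce

Conflict in state I0:
  Shift-reduce conflict between [E → .] and [P → . - E]
So the grammar is NOT LR(0).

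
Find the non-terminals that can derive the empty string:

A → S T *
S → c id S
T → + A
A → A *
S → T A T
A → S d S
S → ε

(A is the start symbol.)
A non-terminal is nullable if it can derive ε (the empty string): either it has an ε-production, or it has a production whose right-hand side consists entirely of nullable non-terminals.

ε-productions: S → ε
So S is immediately nullable.
No further non-terminal can be added: every production for the remaining non-terminals contains a terminal or a non-nullable non-terminal.
Nullable = { 'S' }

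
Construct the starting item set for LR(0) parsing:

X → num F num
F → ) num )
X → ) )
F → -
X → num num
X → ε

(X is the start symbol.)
{ [X → . ) )], [X → . num F num], [X → . num num], [X → .], [X' → . X] }

First, augment the grammar with X' → X
I₀ = CLOSURE({ [X' → . X] }):
  [X' → . X] has the dot before X: add [X → . num F num], [X → . ) )], [X → . num num], [X → .]
No further items can be added.

I₀ = { [X → . ) )], [X → . num F num], [X → . num num], [X → .], [X' → . X] }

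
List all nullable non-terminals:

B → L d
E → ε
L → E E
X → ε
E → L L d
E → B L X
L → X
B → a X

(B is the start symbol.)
{ 'E', 'L', 'X' }

ε-productions: E → ε, X → ε
So E, X are immediately nullable.
L → E E: every symbol on the right is nullable, so L is nullable too.
No further non-terminal can be added: every production for the remaining non-terminals contains a terminal or a non-nullable non-terminal.
Nullable = { 'E', 'L', 'X' }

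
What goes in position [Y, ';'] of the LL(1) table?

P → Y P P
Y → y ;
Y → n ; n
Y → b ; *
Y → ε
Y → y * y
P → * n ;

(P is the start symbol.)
To find M[Y, ';'], we find productions for Y where ';' is in the predict set (PREDICT(N → α) = (FIRST(α) \ {ε}) ∪ (FOLLOW(N) if α ⇒* ε)).

Relevant sets:
  FOLLOW(Y) = { '*', 'b', 'n', 'y' }

Y → y ;: PREDICT = { 'y' }
Y → n ; n: PREDICT = { 'n' }
Y → b ; *: PREDICT = { 'b' }
Y → ε: PREDICT = { '*', 'b', 'n', 'y' }
Y → y * y: PREDICT = { 'y' }

M[Y, ';'] is empty (no production applies)

Answer: Empty (error entry)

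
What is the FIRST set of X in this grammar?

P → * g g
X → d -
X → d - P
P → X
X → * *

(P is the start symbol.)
To compute FIRST(X), examine every production with X on the left-hand side, reading each right-hand side left to right until a non-nullable symbol is reached.

From X → d -:
  - d is a terminal: add 'd' and stop
From X → d - P:
  - d is a terminal: add 'd' and stop
From X → * *:
  - '*' is a terminal: add '*' and stop

Collecting: FIRST(X) = { '*', 'd' }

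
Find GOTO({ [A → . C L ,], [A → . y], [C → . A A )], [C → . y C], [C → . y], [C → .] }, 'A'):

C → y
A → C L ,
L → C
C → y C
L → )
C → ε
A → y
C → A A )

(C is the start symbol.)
GOTO(I, 'A') = CLOSURE({ [A → αX.β] : [A → α.Xβ] ∈ I, X = 'A' })

Items with dot before 'A', with the dot advanced:
  [C → . A A )] → [C → A . A )]
Closure of the advanced items:
  [C → A . A )] has the dot before A: add [A → . C L ,], [A → . y]
  [A → . C L ,] has the dot before C: add [C → . y], [C → . y C], [C → .], [C → . A A )]

GOTO = { [A → . C L ,], [A → . y], [C → . A A )], [C → . y C], [C → . y], [C → .], [C → A . A )] }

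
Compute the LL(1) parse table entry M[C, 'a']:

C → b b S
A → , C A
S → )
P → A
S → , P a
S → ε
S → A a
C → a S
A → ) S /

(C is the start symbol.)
To find M[C, 'a'], we find productions for C where 'a' is in the predict set (PREDICT(N → α) = (FIRST(α) \ {ε}) ∪ (FOLLOW(N) if α ⇒* ε)).

C → b b S: PREDICT = { 'b' }
C → a S: PREDICT = { 'a' }
  'a' is in predict set, so this production goes in M[C, 'a']

M[C, 'a'] = C → a S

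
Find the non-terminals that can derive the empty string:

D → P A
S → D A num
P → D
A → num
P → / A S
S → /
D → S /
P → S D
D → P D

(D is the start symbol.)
None

A non-terminal is nullable if it can derive ε (the empty string): either it has an ε-production, or it has a production whose right-hand side consists entirely of nullable non-terminals.

There are no ε-productions, so no non-terminal can derive ε.
No non-terminals are nullable.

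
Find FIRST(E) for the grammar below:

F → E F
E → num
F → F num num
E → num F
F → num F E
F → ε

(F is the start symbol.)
To compute FIRST(E), examine every production with E on the left-hand side, reading each right-hand side left to right until a non-nullable symbol is reached.

From E → num:
  - num is a terminal: add 'num' and stop
From E → num F:
  - num is a terminal: add 'num' and stop

Collecting: FIRST(E) = { 'num' }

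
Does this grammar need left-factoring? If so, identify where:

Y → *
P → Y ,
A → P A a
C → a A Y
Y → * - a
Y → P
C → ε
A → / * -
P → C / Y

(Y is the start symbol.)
Left-factoring is needed when two productions for the same non-terminal
share a common prefix on the right-hand side.

Productions for Y:
  Y → *
  Y → * - a
  Y → P
Productions for P:
  P → Y ,
  P → C / Y
Productions for A:
  A → P A a
  A → / * -
Productions for C:
  C → a A Y
  C → ε

Found common prefix '*' in productions for Y

Answer: Yes, Y has productions with common prefix '*'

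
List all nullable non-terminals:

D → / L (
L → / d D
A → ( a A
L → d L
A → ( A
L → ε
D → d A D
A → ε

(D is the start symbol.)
A non-terminal is nullable if it can derive ε (the empty string): either it has an ε-production, or it has a production whose right-hand side consists entirely of nullable non-terminals.

ε-productions: L → ε, A → ε
So L, A are immediately nullable.
No further non-terminal can be added: every production for the remaining non-terminals contains a terminal or a non-nullable non-terminal.
Nullable = { 'A', 'L' }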